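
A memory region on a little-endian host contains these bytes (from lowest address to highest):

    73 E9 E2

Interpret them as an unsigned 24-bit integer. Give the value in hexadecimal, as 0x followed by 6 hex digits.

Little-endian stores the least-significant byte at the lowest address.
Reassemble most-significant byte first: E2 E9 73 → 0xE2E973.

0xE2E973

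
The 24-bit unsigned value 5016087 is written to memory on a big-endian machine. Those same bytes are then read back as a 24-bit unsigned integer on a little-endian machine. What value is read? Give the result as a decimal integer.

1542732

5016087 in 24-bit hexadecimal is 0x4C8A17.
Stored big-endian, the bytes at ascending addresses are 4C 8A 17.
Read back as little-endian, the first byte is least significant, giving 0x178A4C.
0x178A4C = 1542732.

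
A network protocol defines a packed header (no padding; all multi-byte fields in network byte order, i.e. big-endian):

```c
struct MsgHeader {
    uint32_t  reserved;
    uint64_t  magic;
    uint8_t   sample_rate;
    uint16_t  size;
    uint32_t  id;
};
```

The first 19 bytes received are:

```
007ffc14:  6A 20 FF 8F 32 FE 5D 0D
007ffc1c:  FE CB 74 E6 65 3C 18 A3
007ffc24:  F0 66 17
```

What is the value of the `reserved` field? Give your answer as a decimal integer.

1780547471

`reserved` is the first field, at byte offset 0, occupying 4 bytes.
Bytes at offsets 0..3: 6A 20 FF 8F.
In big-endian order the high byte comes first in memory.
The bytes are already most-significant first: 0x6A20FF8F.
0x6A20FF8F = 1780547471.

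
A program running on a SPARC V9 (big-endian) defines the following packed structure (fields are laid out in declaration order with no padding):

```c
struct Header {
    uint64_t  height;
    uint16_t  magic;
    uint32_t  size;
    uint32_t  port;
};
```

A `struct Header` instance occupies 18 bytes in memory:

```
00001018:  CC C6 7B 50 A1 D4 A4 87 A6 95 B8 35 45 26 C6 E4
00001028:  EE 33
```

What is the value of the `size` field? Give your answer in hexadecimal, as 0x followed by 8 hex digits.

`size` follows `height` (8 B), `magic` (2 B), so it starts at offset 8 + 2 = 10 and occupies 4 bytes.
Bytes at offsets 10..13: B8 35 45 26.
In big-endian order the high byte comes first in memory.
The bytes are already most-significant first: 0xB8354526.

0xB8354526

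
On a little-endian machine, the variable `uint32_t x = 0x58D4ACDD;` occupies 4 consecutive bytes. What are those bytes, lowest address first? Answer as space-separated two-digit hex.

Split into bytes (most-significant first): 58 D4 AC DD.
Little-endian: lowest address holds the least-significant byte.
So at ascending addresses the bytes are DD AC D4 58.

DD AC D4 58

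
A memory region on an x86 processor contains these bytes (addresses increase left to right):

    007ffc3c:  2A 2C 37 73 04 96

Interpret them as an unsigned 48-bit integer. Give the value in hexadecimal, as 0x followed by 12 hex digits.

In little-endian order the low byte comes first in memory.
Reassemble most-significant byte first: 96 04 73 37 2C 2A → 0x960473372C2A.

0x960473372C2A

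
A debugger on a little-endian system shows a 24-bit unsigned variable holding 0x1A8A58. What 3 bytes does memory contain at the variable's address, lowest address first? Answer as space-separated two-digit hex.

Split into bytes (most-significant first): 1A 8A 58.
Little-endian: lowest address holds the least-significant byte.
So at ascending addresses the bytes are 58 8A 1A.

58 8A 1A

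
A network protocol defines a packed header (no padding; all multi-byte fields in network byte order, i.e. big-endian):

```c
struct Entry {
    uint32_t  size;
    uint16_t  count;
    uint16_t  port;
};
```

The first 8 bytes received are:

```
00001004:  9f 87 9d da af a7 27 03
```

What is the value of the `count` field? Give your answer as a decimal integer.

44967

`count` follows `size` (4 bytes), so it starts at byte offset 4 and occupies 2 bytes.
Bytes at offsets 4..5: AF A7.
Big-endian: lowest address holds the most-significant byte.
The bytes are already most-significant first: 0xAFA7.
0xAFA7 = 44967.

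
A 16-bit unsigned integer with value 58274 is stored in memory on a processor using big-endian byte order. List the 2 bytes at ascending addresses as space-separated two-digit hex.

58274 in hexadecimal, padded to 16 bits, is 0xE3A2.
Split into bytes (most-significant first): E3 A2.
Big-endian: lowest address holds the most-significant byte.
So the memory order matches the most-significant-first order: E3 A2.

E3 A2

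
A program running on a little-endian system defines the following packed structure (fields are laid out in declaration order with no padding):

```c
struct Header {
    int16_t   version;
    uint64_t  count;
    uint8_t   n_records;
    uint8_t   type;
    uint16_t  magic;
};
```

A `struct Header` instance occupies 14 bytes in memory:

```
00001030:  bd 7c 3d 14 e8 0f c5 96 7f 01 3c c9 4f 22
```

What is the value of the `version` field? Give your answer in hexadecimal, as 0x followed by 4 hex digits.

`version` is the first field, at byte offset 0, occupying 2 bytes.
Bytes at offsets 0..1: BD 7C.
Little-endian stores the least-significant byte at the lowest address.
Reassemble most-significant byte first: 7C BD → 0x7CBD.

0x7CBD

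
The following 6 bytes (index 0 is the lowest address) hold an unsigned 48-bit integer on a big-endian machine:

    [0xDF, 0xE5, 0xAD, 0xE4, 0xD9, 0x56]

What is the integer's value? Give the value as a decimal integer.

246177557961046

Big-endian stores the most-significant byte at the lowest address.
The bytes are already most-significant first: 0xDFE5ADE4D956.
0xDFE5ADE4D956 = 246177557961046.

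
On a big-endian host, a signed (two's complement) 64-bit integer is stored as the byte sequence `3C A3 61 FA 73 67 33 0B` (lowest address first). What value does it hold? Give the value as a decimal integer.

4369443791785374475

Big-endian stores the most-significant byte at the lowest address.
The bytes are already most-significant first: 0x3CA361FA7367330B.
0x3CA361FA7367330B = 4369443791785374475.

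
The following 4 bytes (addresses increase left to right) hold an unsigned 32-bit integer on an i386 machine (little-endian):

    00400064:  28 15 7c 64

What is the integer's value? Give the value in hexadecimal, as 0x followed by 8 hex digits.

0x647C1528

Little-endian: lowest address holds the least-significant byte.
Reassemble most-significant byte first: 64 7C 15 28 → 0x647C1528.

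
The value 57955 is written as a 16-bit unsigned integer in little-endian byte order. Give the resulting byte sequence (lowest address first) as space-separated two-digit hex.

63 E2

57955 in hexadecimal, padded to 16 bits, is 0xE263.
Split into bytes (most-significant first): E2 63.
Little-endian stores the least-significant byte at the lowest address.
So at ascending addresses the bytes are 63 E2.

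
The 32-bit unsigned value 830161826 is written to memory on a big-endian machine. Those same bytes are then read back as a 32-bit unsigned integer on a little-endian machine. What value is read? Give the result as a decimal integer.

2722331441

830161826 in 32-bit hexadecimal is 0x317B43A2.
Stored big-endian, the bytes at ascending addresses are 31 7B 43 A2.
Read back as little-endian, the first byte is least significant, giving 0xA2437B31.
0xA2437B31 = 2722331441.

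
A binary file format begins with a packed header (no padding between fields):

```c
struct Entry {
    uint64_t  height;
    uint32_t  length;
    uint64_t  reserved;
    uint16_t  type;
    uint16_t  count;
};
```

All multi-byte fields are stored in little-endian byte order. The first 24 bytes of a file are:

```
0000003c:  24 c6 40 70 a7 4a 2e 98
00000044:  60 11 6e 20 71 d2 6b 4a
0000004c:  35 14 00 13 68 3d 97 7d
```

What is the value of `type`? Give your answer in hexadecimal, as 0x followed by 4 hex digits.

`type` follows `height` (8 B), `length` (4 B), `reserved` (8 B), so it starts at offset 8 + 4 + 8 = 20 and occupies 2 bytes.
Bytes at offsets 20..21: 68 3D.
Little-endian: lowest address holds the least-significant byte.
Reassemble most-significant byte first: 3D 68 → 0x3D68.

0x3D68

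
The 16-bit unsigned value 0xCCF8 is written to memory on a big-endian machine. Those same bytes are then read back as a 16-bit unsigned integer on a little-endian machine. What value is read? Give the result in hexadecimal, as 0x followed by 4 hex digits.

0xF8CC

Stored big-endian, the bytes at ascending addresses are CC F8.
Read back as little-endian, the first byte is least significant, giving 0xF8CC.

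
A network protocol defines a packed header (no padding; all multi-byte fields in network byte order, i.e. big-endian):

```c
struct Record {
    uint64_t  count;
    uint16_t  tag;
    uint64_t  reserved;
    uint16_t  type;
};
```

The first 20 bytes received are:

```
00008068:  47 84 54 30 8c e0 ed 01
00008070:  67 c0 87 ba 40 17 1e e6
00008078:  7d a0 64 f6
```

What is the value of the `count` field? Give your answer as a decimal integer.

`count` is the first field, at byte offset 0, occupying 8 bytes.
Bytes at offsets 0..7: 47 84 54 30 8C E0 ED 01.
Big-endian: lowest address holds the most-significant byte.
The bytes are already most-significant first: 0x478454308CE0ED01.
0x478454308CE0ED01 = 5153336441117404417.

5153336441117404417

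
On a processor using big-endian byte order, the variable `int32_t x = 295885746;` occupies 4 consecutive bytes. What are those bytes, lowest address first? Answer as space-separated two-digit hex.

11 A2 DB B2

295885746 in hexadecimal, padded to 32 bits, is 0x11A2DBB2.
Split into bytes (most-significant first): 11 A2 DB B2.
Big-endian: lowest address holds the most-significant byte.
So the memory order matches the most-significant-first order: 11 A2 DB B2.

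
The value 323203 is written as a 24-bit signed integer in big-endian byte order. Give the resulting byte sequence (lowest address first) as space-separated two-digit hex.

04 EE 83

323203 in hexadecimal, padded to 24 bits, is 0x04EE83.
Split into bytes (most-significant first): 04 EE 83.
In big-endian order the high byte comes first in memory.
So the memory order matches the most-significant-first order: 04 EE 83.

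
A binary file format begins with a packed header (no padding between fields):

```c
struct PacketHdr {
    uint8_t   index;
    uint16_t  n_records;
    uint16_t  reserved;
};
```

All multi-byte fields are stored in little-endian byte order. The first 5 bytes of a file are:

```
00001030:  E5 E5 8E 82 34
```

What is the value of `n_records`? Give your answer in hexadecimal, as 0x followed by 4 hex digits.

0x8EE5

`n_records` follows `index` (1 byte), so it starts at byte offset 1 and occupies 2 bytes.
Bytes at offsets 1..2: E5 8E.
In little-endian order the low byte comes first in memory.
Reassemble most-significant byte first: 8E E5 → 0x8EE5.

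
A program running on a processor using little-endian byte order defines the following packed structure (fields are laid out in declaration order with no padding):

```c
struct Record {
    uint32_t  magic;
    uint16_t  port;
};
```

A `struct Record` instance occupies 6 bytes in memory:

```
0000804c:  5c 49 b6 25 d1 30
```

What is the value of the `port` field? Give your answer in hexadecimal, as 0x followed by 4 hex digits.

`port` follows `magic` (4 bytes), so it starts at byte offset 4 and occupies 2 bytes.
Bytes at offsets 4..5: D1 30.
Little-endian stores the least-significant byte at the lowest address.
Reassemble most-significant byte first: 30 D1 → 0x30D1.

0x30D1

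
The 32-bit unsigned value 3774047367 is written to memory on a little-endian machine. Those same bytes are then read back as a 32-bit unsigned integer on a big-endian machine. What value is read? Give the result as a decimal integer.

2271540192

3774047367 in 32-bit hexadecimal is 0xE0F36487.
Stored little-endian, the bytes at ascending addresses are 87 64 F3 E0.
Read back as big-endian, the last byte is least significant, giving 0x8764F3E0.
0x8764F3E0 = 2271540192.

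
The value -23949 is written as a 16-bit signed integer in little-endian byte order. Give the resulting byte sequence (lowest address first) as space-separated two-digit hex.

Two's complement of -23949 in 16 bits: 23949 = 0x5D8D; invert → 0xA272; add 1 → 0xA273.
Split into bytes (most-significant first): A2 73.
In little-endian order the low byte comes first in memory.
So at ascending addresses the bytes are 73 A2.

73 A2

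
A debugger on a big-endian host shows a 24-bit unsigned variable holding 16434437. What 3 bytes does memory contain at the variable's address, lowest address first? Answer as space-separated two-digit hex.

16434437 in hexadecimal, padded to 24 bits, is 0xFAC505.
Split into bytes (most-significant first): FA C5 05.
In big-endian order the high byte comes first in memory.
So the memory order matches the most-significant-first order: FA C5 05.

FA C5 05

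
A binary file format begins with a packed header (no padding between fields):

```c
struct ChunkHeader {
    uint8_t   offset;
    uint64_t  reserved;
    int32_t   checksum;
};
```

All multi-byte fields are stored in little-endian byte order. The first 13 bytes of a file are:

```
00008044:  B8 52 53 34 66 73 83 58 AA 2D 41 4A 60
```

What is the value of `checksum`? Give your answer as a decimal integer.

1615479085

`checksum` follows `offset` (1 B), `reserved` (8 B), so it starts at offset 1 + 8 = 9 and occupies 4 bytes.
Bytes at offsets 9..12: 2D 41 4A 60.
Little-endian: lowest address holds the least-significant byte.
Reassemble most-significant byte first: 60 4A 41 2D → 0x604A412D.
0x604A412D = 1615479085.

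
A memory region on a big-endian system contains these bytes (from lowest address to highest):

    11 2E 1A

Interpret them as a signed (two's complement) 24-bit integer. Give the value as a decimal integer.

1125914

Big-endian stores the most-significant byte at the lowest address.
The bytes are already most-significant first: 0x112E1A.
0x112E1A = 1125914.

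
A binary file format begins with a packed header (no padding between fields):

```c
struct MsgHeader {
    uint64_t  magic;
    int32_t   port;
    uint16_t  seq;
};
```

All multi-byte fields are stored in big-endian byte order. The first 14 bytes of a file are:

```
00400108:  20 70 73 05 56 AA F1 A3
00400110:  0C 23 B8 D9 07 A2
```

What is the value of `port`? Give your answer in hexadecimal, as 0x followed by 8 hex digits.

0x0C23B8D9

`port` follows `magic` (8 bytes), so it starts at byte offset 8 and occupies 4 bytes.
Bytes at offsets 8..11: 0C 23 B8 D9.
Big-endian: lowest address holds the most-significant byte.
The bytes are already most-significant first: 0x0C23B8D9.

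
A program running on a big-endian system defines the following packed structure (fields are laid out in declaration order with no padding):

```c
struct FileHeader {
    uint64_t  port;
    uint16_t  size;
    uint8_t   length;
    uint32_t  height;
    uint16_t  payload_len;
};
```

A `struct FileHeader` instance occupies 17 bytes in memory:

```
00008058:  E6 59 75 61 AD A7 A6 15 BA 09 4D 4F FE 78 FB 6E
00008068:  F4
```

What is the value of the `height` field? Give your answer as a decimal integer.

`height` follows `port` (8 B), `size` (2 B), `length` (1 B), so it starts at offset 8 + 2 + 1 = 11 and occupies 4 bytes.
Bytes at offsets 11..14: 4F FE 78 FB.
Big-endian stores the most-significant byte at the lowest address.
The bytes are already most-significant first: 0x4FFE78FB.
0x4FFE78FB = 1342077179.

1342077179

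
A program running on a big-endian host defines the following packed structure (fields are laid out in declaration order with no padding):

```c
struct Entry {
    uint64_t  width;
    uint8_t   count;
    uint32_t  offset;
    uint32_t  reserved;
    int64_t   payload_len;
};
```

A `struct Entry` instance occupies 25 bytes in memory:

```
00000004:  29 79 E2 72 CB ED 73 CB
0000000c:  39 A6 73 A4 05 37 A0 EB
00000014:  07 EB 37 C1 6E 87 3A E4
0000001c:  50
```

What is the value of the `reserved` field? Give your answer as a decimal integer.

933292807

`reserved` follows `width` (8 B), `count` (1 B), `offset` (4 B), so it starts at offset 8 + 1 + 4 = 13 and occupies 4 bytes.
Bytes at offsets 13..16: 37 A0 EB 07.
Big-endian: lowest address holds the most-significant byte.
The bytes are already most-significant first: 0x37A0EB07.
0x37A0EB07 = 933292807.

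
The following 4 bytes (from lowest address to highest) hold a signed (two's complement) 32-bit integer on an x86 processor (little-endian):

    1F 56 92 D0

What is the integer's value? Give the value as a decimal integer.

-795716065

Little-endian stores the least-significant byte at the lowest address.
Reassemble most-significant byte first: D0 92 56 1F → 0xD092561F.
Top bit is set, so as a signed 32-bit value this is 0xD092561F − 2^32 = -795716065.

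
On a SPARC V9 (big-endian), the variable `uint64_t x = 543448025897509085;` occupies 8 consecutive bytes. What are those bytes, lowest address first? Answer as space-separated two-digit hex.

07 8A B7 19 A9 82 20 DD

543448025897509085 in hexadecimal, padded to 64 bits, is 0x078AB719A98220DD.
Split into bytes (most-significant first): 07 8A B7 19 A9 82 20 DD.
Big-endian: lowest address holds the most-significant byte.
So the memory order matches the most-significant-first order: 07 8A B7 19 A9 82 20 DD.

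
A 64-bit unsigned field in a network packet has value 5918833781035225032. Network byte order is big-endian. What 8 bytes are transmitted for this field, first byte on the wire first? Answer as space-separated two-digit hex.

52 23 EB F6 EB 2F CF C8

5918833781035225032 in hexadecimal, padded to 64 bits, is 0x5223EBF6EB2FCFC8.
Split into bytes (most-significant first): 52 23 EB F6 EB 2F CF C8.
Big-endian: lowest address holds the most-significant byte.
So the memory order matches the most-significant-first order: 52 23 EB F6 EB 2F CF C8.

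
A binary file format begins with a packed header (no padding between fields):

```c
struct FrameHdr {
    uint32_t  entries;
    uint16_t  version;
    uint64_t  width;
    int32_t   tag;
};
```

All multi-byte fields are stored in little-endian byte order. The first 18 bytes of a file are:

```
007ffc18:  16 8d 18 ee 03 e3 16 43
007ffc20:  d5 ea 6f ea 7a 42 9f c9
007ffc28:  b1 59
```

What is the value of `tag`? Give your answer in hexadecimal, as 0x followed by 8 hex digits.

0x59B1C99F

`tag` follows `entries` (4 B), `version` (2 B), `width` (8 B), so it starts at offset 4 + 2 + 8 = 14 and occupies 4 bytes.
Bytes at offsets 14..17: 9F C9 B1 59.
Little-endian: lowest address holds the least-significant byte.
Reassemble most-significant byte first: 59 B1 C9 9F → 0x59B1C99F.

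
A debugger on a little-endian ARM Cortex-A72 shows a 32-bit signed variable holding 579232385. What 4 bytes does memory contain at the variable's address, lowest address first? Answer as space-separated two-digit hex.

579232385 in hexadecimal, padded to 32 bits, is 0x22866281.
Split into bytes (most-significant first): 22 86 62 81.
Little-endian stores the least-significant byte at the lowest address.
So at ascending addresses the bytes are 81 62 86 22.

81 62 86 22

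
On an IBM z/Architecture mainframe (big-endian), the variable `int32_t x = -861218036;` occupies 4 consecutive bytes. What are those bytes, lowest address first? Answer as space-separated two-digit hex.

CC AA DB 0C

Two's complement of -861218036 in 32 bits: 861218036 = 0x335524F4; invert → 0xCCAADB0B; add 1 → 0xCCAADB0C.
Split into bytes (most-significant first): CC AA DB 0C.
Big-endian: lowest address holds the most-significant byte.
So the memory order matches the most-significant-first order: CC AA DB 0C.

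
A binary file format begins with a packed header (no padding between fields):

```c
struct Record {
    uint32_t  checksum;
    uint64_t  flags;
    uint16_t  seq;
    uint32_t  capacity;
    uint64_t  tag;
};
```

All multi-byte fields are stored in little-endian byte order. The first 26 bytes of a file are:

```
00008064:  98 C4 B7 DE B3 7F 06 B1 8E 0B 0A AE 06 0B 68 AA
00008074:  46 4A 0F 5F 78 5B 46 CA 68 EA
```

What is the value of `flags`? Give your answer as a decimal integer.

12540848819849822131

`flags` follows `checksum` (4 bytes), so it starts at byte offset 4 and occupies 8 bytes.
Bytes at offsets 4..11: B3 7F 06 B1 8E 0B 0A AE.
In little-endian order the low byte comes first in memory.
Reassemble most-significant byte first: AE 0A 0B 8E B1 06 7F B3 → 0xAE0A0B8EB1067FB3.
0xAE0A0B8EB1067FB3 = 12540848819849822131.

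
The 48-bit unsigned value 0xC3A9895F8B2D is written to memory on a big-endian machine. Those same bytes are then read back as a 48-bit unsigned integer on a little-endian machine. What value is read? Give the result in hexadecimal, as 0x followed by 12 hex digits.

Stored big-endian, the bytes at ascending addresses are C3 A9 89 5F 8B 2D.
Read back as little-endian, the first byte is least significant, giving 0x2D8B5F89A9C3.

0x2D8B5F89A9C3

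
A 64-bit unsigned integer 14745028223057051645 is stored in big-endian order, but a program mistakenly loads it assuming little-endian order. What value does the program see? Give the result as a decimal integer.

18284452713085116620

14745028223057051645 in 64-bit hexadecimal is 0xCCA0DD0BDE6CBFFD.
Stored big-endian, the bytes at ascending addresses are CC A0 DD 0B DE 6C BF FD.
Read back as little-endian, the first byte is least significant, giving 0xFDBF6CDE0BDDA0CC.
0xFDBF6CDE0BDDA0CC = 18284452713085116620.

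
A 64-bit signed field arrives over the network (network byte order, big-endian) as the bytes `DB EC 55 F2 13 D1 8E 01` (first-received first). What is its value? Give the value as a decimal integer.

Big-endian: lowest address holds the most-significant byte.
The bytes are already most-significant first: 0xDBEC55F213D18E01.
Top bit is set, so as a signed 64-bit value this is 0xDBEC55F213D18E01 − 2^64 = -2599608386696671743.

-2599608386696671743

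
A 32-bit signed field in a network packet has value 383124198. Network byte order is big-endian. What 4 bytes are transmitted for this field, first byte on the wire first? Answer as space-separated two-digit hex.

383124198 in hexadecimal, padded to 32 bits, is 0x16D602E6.
Split into bytes (most-significant first): 16 D6 02 E6.
Big-endian stores the most-significant byte at the lowest address.
So the memory order matches the most-significant-first order: 16 D6 02 E6.

16 D6 02 E6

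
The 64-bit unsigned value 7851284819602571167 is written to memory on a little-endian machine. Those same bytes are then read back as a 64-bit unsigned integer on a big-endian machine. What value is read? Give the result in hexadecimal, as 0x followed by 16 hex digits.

7851284819602571167 in 64-bit hexadecimal is 0x6CF55DF20ED3FF9F.
Stored little-endian, the bytes at ascending addresses are 9F FF D3 0E F2 5D F5 6C.
Read back as big-endian, the last byte is least significant, giving 0x9FFFD30EF25DF56C.

0x9FFFD30EF25DF56C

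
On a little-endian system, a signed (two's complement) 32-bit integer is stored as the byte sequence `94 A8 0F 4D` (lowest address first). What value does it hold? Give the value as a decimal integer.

1292871828

Little-endian: lowest address holds the least-significant byte.
Reassemble most-significant byte first: 4D 0F A8 94 → 0x4D0FA894.
0x4D0FA894 = 1292871828.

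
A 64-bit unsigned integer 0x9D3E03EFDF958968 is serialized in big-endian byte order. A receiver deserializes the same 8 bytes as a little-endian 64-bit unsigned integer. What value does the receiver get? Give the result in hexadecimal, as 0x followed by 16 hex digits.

0x688995DFEF033E9D

Stored big-endian, the bytes at ascending addresses are 9D 3E 03 EF DF 95 89 68.
Read back as little-endian, the first byte is least significant, giving 0x688995DFEF033E9D.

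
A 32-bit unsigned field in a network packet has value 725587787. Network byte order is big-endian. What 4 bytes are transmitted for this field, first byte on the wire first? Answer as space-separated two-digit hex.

2B 3F 97 4B

725587787 in hexadecimal, padded to 32 bits, is 0x2B3F974B.
Split into bytes (most-significant first): 2B 3F 97 4B.
Big-endian: lowest address holds the most-significant byte.
So the memory order matches the most-significant-first order: 2B 3F 97 4B.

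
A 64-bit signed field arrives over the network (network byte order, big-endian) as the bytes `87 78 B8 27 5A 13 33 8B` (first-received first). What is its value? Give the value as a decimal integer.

In big-endian order the high byte comes first in memory.
The bytes are already most-significant first: 0x8778B8275A13338B.
Top bit is set, so as a signed 64-bit value this is 0x8778B8275A13338B − 2^64 = -8684989402229558389.

-8684989402229558389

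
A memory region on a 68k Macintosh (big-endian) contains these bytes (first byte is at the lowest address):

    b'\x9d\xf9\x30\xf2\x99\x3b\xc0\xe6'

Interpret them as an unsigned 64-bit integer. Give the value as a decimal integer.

11383183351666688230

In big-endian order the high byte comes first in memory.
The bytes are already most-significant first: 0x9DF930F2993BC0E6.
0x9DF930F2993BC0E6 = 11383183351666688230.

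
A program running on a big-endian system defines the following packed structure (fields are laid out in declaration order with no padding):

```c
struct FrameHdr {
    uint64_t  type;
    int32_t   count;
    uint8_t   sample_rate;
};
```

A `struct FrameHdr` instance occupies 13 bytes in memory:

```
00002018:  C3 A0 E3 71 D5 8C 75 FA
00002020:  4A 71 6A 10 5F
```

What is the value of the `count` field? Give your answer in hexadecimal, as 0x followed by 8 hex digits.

`count` follows `type` (8 bytes), so it starts at byte offset 8 and occupies 4 bytes.
Bytes at offsets 8..11: 4A 71 6A 10.
Big-endian stores the most-significant byte at the lowest address.
The bytes are already most-significant first: 0x4A716A10.

0x4A716A10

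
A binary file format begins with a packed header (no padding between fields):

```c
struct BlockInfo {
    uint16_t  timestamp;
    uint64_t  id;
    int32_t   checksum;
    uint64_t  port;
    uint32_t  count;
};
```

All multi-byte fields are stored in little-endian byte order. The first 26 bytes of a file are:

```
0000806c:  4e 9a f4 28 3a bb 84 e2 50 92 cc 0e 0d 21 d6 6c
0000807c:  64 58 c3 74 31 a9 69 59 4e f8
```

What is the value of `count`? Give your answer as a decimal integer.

4165884265

`count` follows `timestamp` (2 B), `id` (8 B), `checksum` (4 B), `port` (8 B), so it starts at offset 2 + 8 + 4 + 8 = 22 and occupies 4 bytes.
Bytes at offsets 22..25: 69 59 4E F8.
In little-endian order the low byte comes first in memory.
Reassemble most-significant byte first: F8 4E 59 69 → 0xF84E5969.
0xF84E5969 = 4165884265.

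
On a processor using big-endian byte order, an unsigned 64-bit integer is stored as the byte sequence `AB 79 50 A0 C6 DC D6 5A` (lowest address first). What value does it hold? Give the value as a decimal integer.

12355995704129017434

Big-endian: lowest address holds the most-significant byte.
The bytes are already most-significant first: 0xAB7950A0C6DCD65A.
0xAB7950A0C6DCD65A = 12355995704129017434.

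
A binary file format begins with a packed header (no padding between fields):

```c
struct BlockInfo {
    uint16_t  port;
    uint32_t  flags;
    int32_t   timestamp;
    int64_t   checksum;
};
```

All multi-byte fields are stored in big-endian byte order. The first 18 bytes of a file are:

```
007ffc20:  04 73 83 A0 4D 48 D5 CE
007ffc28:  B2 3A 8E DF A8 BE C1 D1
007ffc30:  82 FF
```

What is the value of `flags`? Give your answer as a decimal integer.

`flags` follows `port` (2 bytes), so it starts at byte offset 2 and occupies 4 bytes.
Bytes at offsets 2..5: 83 A0 4D 48.
In big-endian order the high byte comes first in memory.
The bytes are already most-significant first: 0x83A04D48.
0x83A04D48 = 2208320840.

2208320840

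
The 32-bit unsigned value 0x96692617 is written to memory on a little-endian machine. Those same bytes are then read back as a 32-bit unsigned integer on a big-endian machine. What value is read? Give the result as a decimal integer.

Stored little-endian, the bytes at ascending addresses are 17 26 69 96.
Read back as big-endian, the last byte is least significant, giving 0x17266996.
0x17266996 = 388393366.

388393366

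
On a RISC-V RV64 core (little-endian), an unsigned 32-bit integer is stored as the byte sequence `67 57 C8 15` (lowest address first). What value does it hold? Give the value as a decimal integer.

365451111

In little-endian order the low byte comes first in memory.
Reassemble most-significant byte first: 15 C8 57 67 → 0x15C85767.
0x15C85767 = 365451111.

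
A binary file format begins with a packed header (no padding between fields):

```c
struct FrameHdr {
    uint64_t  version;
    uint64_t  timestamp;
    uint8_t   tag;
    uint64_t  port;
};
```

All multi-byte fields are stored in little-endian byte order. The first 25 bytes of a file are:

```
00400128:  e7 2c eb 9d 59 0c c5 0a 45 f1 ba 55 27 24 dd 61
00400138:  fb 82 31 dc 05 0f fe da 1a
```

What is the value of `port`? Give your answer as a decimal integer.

1935138330385330562

`port` follows `version` (8 B), `timestamp` (8 B), `tag` (1 B), so it starts at offset 8 + 8 + 1 = 17 and occupies 8 bytes.
Bytes at offsets 17..24: 82 31 DC 05 0F FE DA 1A.
Little-endian stores the least-significant byte at the lowest address.
Reassemble most-significant byte first: 1A DA FE 0F 05 DC 31 82 → 0x1ADAFE0F05DC3182.
0x1ADAFE0F05DC3182 = 1935138330385330562.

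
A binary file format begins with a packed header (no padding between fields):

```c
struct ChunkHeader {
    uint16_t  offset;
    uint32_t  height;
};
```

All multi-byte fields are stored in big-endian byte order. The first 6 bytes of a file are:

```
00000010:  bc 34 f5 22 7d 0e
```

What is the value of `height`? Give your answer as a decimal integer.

`height` follows `offset` (2 bytes), so it starts at byte offset 2 and occupies 4 bytes.
Bytes at offsets 2..5: F5 22 7D 0E.
Big-endian: lowest address holds the most-significant byte.
The bytes are already most-significant first: 0xF5227D0E.
0xF5227D0E = 4112678158.

4112678158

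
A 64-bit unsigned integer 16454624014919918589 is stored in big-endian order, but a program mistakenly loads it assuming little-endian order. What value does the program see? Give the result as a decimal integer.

16454624014919918589 in 64-bit hexadecimal is 0xE45A915C79E9E3FD.
Stored big-endian, the bytes at ascending addresses are E4 5A 91 5C 79 E9 E3 FD.
Read back as little-endian, the first byte is least significant, giving 0xFDE3E9795C915AE4.
0xFDE3E9795C915AE4 = 18294722818762431204.

18294722818762431204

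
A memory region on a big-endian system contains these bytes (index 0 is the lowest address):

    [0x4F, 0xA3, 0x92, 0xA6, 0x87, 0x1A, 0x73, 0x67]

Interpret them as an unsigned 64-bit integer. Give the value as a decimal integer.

5738591594129027943

Big-endian stores the most-significant byte at the lowest address.
The bytes are already most-significant first: 0x4FA392A6871A7367.
0x4FA392A6871A7367 = 5738591594129027943.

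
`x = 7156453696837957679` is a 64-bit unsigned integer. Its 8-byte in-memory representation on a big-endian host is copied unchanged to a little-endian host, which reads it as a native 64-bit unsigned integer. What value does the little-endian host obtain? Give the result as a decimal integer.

3438655011890155619

7156453696837957679 in 64-bit hexadecimal is 0x6350D4B8838EB82F.
Stored big-endian, the bytes at ascending addresses are 63 50 D4 B8 83 8E B8 2F.
Read back as little-endian, the first byte is least significant, giving 0x2FB88E83B8D45063.
0x2FB88E83B8D45063 = 3438655011890155619.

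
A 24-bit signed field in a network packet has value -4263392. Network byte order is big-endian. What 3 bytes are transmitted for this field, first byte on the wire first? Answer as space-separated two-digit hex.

BE F2 20

Two's complement of -4263392 in 24 bits: 4263392 = 0x410DE0; invert → 0xBEF21F; add 1 → 0xBEF220.
Split into bytes (most-significant first): BE F2 20.
Big-endian: lowest address holds the most-significant byte.
So the memory order matches the most-significant-first order: BE F2 20.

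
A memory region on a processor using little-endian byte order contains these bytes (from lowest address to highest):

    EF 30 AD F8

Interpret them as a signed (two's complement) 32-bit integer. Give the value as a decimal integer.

-122867473

In little-endian order the low byte comes first in memory.
Reassemble most-significant byte first: F8 AD 30 EF → 0xF8AD30EF.
Top bit is set, so as a signed 32-bit value this is 0xF8AD30EF − 2^32 = -122867473.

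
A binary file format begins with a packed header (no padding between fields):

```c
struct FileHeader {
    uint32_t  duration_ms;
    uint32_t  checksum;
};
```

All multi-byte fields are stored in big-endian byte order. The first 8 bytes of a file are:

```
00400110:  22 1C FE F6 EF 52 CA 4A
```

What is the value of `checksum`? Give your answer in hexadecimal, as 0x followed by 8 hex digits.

`checksum` follows `duration_ms` (4 bytes), so it starts at byte offset 4 and occupies 4 bytes.
Bytes at offsets 4..7: EF 52 CA 4A.
Big-endian: lowest address holds the most-significant byte.
The bytes are already most-significant first: 0xEF52CA4A.

0xEF52CA4A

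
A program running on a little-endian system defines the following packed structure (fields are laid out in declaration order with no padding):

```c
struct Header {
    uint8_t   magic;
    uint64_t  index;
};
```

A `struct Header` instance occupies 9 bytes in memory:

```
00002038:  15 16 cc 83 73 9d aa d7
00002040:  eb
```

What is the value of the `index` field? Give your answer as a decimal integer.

16994239312130460694

`index` follows `magic` (1 byte), so it starts at byte offset 1 and occupies 8 bytes.
Bytes at offsets 1..8: 16 CC 83 73 9D AA D7 EB.
In little-endian order the low byte comes first in memory.
Reassemble most-significant byte first: EB D7 AA 9D 73 83 CC 16 → 0xEBD7AA9D7383CC16.
0xEBD7AA9D7383CC16 = 16994239312130460694.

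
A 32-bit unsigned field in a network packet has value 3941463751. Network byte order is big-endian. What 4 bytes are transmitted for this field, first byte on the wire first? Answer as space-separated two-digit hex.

EA ED F6 C7

3941463751 in hexadecimal, padded to 32 bits, is 0xEAEDF6C7.
Split into bytes (most-significant first): EA ED F6 C7.
Big-endian: lowest address holds the most-significant byte.
So the memory order matches the most-significant-first order: EA ED F6 C7.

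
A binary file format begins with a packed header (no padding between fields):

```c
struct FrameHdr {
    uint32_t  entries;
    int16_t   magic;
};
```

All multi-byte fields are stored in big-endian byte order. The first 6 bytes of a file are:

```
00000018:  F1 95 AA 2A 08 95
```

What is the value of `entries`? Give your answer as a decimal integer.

`entries` is the first field, at byte offset 0, occupying 4 bytes.
Bytes at offsets 0..3: F1 95 AA 2A.
In big-endian order the high byte comes first in memory.
The bytes are already most-significant first: 0xF195AA2A.
0xF195AA2A = 4053117482.

4053117482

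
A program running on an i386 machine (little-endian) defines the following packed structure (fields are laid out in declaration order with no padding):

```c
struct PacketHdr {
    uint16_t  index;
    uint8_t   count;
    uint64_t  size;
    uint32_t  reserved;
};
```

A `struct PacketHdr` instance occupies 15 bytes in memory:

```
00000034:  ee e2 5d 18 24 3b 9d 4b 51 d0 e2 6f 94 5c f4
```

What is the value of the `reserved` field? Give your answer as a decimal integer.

`reserved` follows `index` (2 B), `count` (1 B), `size` (8 B), so it starts at offset 2 + 1 + 8 = 11 and occupies 4 bytes.
Bytes at offsets 11..14: 6F 94 5C F4.
Little-endian stores the least-significant byte at the lowest address.
Reassemble most-significant byte first: F4 5C 94 6F → 0xF45C946F.
0xF45C946F = 4099708015.

4099708015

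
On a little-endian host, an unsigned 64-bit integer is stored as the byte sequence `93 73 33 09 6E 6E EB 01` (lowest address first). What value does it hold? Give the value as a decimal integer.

Little-endian: lowest address holds the least-significant byte.
Reassemble most-significant byte first: 01 EB 6E 6E 09 33 73 93 → 0x01EB6E6E09337393.
0x01EB6E6E09337393 = 138325632444756883.

138325632444756883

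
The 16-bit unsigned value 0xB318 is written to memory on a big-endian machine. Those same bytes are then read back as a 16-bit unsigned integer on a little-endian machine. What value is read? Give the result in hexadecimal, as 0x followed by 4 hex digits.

0x18B3

Stored big-endian, the bytes at ascending addresses are B3 18.
Read back as little-endian, the first byte is least significant, giving 0x18B3.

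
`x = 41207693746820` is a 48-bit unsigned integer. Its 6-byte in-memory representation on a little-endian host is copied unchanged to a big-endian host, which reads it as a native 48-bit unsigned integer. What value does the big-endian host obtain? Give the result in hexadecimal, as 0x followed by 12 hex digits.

0x84A2F2697A25

41207693746820 in 48-bit hexadecimal is 0x257A69F2A284.
Stored little-endian, the bytes at ascending addresses are 84 A2 F2 69 7A 25.
Read back as big-endian, the last byte is least significant, giving 0x84A2F2697A25.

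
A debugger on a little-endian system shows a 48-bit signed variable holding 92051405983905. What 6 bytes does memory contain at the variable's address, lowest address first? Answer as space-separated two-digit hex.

92051405983905 in hexadecimal, padded to 48 bits, is 0x53B8635AD0A1.
Split into bytes (most-significant first): 53 B8 63 5A D0 A1.
Little-endian stores the least-significant byte at the lowest address.
So at ascending addresses the bytes are A1 D0 5A 63 B8 53.

A1 D0 5A 63 B8 53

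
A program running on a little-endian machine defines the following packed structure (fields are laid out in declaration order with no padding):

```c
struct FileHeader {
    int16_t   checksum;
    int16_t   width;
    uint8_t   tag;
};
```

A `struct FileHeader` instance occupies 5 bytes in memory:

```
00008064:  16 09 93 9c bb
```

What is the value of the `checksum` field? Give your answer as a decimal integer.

2326

`checksum` is the first field, at byte offset 0, occupying 2 bytes.
Bytes at offsets 0..1: 16 09.
In little-endian order the low byte comes first in memory.
Reassemble most-significant byte first: 09 16 → 0x0916.
0x0916 = 2326.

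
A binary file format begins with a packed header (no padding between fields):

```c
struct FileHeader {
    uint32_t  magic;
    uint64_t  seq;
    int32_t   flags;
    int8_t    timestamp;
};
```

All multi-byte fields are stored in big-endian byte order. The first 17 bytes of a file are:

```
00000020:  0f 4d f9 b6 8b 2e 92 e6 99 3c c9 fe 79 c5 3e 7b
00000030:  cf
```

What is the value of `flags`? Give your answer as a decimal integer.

2042969723

`flags` follows `magic` (4 B), `seq` (8 B), so it starts at offset 4 + 8 = 12 and occupies 4 bytes.
Bytes at offsets 12..15: 79 C5 3E 7B.
Big-endian: lowest address holds the most-significant byte.
The bytes are already most-significant first: 0x79C53E7B.
0x79C53E7B = 2042969723.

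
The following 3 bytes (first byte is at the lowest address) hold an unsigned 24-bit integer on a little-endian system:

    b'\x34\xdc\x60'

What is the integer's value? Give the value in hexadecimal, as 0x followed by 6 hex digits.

0x60DC34

Little-endian stores the least-significant byte at the lowest address.
Reassemble most-significant byte first: 60 DC 34 → 0x60DC34.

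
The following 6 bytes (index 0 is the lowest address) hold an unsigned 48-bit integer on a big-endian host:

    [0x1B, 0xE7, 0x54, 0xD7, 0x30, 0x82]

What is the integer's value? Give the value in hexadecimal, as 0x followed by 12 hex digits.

In big-endian order the high byte comes first in memory.
The bytes are already most-significant first: 0x1BE754D73082.

0x1BE754D73082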